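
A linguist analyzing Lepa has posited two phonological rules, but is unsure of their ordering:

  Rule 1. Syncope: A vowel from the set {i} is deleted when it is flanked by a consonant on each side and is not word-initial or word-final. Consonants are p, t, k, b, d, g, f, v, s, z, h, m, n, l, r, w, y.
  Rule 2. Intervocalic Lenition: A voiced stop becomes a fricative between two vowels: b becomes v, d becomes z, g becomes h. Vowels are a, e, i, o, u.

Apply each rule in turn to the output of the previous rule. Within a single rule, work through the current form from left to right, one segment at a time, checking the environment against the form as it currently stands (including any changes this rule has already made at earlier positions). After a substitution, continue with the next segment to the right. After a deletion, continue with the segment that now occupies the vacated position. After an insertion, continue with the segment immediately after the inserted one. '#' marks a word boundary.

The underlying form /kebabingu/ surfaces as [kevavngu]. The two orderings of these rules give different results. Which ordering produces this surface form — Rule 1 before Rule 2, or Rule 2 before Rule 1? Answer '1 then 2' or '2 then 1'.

Order 1 then 2:
  1 Syncope: [kebabingu] → [kebabngu]
  2 Intervocalic Lenition: [kebabngu] → [kevabngu]
  result: [kevabngu]
Order 2 then 1:
  2 Intervocalic Lenition: [kebabingu] → [kevavingu]
  1 Syncope: [kevavingu] → [kevavngu]
  result: [kevavngu]

2 then 1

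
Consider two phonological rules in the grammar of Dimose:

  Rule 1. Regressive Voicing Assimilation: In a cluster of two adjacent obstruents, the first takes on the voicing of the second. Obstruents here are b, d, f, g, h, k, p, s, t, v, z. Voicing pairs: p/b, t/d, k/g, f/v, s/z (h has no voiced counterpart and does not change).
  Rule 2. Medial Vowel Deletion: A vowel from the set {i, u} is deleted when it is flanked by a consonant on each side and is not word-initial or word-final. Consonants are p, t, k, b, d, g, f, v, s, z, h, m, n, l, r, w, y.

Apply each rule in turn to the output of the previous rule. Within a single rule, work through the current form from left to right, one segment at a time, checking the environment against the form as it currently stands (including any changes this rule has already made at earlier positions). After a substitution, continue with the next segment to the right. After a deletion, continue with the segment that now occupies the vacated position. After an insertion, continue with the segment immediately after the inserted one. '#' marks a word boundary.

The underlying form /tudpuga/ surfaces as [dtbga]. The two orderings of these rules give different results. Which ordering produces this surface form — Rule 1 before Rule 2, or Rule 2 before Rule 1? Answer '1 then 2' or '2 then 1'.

2 then 1

Order 1 then 2:
  1 Regressive Voicing Assimilation: [tudpuga] → [tutpuga]
  2 Medial Vowel Deletion: [tutpuga] → [ttpga]
  result: [ttpga]
Order 2 then 1:
  2 Medial Vowel Deletion: [tudpuga] → [tdpga]
  1 Regressive Voicing Assimilation: [tdpga] → [dtbga]
  result: [dtbga]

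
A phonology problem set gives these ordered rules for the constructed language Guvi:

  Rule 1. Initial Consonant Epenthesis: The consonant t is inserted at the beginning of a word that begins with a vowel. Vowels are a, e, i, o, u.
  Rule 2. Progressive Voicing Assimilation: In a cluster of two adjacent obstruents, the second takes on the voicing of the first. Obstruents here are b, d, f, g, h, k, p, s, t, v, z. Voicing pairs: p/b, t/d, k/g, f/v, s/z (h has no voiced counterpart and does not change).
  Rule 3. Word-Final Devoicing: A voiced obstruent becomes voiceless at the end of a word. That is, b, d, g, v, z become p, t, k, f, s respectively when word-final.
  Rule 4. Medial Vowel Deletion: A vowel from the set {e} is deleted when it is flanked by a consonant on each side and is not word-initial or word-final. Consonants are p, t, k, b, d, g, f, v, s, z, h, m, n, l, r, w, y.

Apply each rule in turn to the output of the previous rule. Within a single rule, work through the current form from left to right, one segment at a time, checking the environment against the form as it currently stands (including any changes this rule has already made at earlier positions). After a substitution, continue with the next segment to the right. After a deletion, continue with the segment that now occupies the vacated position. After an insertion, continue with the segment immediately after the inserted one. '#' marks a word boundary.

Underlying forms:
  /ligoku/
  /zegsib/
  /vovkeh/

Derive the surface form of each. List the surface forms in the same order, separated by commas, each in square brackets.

[ligoku], [zgzip], [vovgh]

/ligoku/:
  Rule 1 Initial Consonant Epenthesis: no change — [ligoku]
  Rule 2 Progressive Voicing Assimilation: no change — [ligoku]
  Rule 3 Word-Final Devoicing: no change — [ligoku]
  Rule 4 Medial Vowel Deletion: no change — [ligoku]
/zegsib/:
  Rule 1 Initial Consonant Epenthesis: no change — [zegsib]
  Rule 2 Progressive Voicing Assimilation: [zegsib] → [zegzib]
  Rule 3 Word-Final Devoicing: [zegzib] → [zegzip]
  Rule 4 Medial Vowel Deletion: [zegzip] → [zgzip]
/vovkeh/:
  Rule 1 Initial Consonant Epenthesis: no change — [vovkeh]
  Rule 2 Progressive Voicing Assimilation: [vovkeh] → [vovgeh]
  Rule 3 Word-Final Devoicing: no change — [vovgeh]
  Rule 4 Medial Vowel Deletion: [vovgeh] → [vovgh]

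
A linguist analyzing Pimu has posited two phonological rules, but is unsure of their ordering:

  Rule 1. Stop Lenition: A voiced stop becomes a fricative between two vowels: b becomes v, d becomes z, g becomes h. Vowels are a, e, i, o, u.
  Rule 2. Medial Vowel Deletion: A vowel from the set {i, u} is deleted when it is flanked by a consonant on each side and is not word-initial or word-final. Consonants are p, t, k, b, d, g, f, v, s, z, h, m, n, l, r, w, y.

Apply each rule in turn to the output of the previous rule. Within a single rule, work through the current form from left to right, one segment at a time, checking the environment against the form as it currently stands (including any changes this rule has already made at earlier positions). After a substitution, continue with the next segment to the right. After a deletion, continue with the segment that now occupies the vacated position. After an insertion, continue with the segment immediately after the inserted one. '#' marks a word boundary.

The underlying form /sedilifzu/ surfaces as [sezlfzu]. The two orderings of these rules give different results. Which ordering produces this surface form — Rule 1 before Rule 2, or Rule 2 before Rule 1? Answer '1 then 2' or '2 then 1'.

1 then 2

Order 1 then 2:
  1 Stop Lenition: [sedilifzu] → [sezilifzu]
  2 Medial Vowel Deletion: [sezilifzu] → [sezlfzu]
  result: [sezlfzu]
Order 2 then 1:
  2 Medial Vowel Deletion: [sedilifzu] → [sedlfzu]
  1 Stop Lenition: no change — [sedlfzu]
  result: [sedlfzu]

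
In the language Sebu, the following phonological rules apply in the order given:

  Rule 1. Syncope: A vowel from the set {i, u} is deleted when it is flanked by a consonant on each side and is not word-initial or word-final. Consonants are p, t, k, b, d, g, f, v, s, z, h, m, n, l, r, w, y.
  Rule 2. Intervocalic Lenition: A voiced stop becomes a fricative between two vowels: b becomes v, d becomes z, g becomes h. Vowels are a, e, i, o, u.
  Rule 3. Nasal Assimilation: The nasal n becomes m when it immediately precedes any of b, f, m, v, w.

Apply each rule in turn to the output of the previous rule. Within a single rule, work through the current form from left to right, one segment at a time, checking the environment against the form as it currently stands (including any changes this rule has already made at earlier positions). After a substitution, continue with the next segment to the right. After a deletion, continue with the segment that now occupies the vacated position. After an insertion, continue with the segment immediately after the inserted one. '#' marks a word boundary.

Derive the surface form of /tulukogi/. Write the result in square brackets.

Rule 1 Syncope: [tulukogi] → [tlkogi]
Rule 2 Intervocalic Lenition: [tlkogi] → [tlkohi]
Rule 3 Nasal Assimilation: no change — [tlkohi]

[tlkohi]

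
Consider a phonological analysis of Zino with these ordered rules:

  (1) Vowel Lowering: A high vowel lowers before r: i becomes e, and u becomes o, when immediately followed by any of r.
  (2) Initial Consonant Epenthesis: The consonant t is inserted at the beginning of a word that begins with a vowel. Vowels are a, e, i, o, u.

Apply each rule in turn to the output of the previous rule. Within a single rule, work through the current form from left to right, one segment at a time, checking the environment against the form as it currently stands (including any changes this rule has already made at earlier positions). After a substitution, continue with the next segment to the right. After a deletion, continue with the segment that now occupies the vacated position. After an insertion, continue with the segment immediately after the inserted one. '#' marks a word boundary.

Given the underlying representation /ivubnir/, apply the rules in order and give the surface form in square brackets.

[tivubner]

(1) Vowel Lowering: [ivubnir] → [ivubner]
(2) Initial Consonant Epenthesis: [ivubner] → [tivubner]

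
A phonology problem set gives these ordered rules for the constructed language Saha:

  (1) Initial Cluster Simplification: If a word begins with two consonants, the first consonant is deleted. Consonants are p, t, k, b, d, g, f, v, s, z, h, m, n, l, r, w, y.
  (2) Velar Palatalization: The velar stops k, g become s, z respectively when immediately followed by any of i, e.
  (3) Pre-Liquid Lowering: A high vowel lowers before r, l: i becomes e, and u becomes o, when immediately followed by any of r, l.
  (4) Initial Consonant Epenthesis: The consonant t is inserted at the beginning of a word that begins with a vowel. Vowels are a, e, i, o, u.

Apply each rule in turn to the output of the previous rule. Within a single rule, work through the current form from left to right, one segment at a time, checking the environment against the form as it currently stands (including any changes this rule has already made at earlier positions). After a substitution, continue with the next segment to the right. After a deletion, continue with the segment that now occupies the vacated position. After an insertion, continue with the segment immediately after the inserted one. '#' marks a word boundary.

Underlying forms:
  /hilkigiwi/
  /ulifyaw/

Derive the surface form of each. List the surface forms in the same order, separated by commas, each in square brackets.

[helsiziwi], [tolifyaw]

/hilkigiwi/:
  (1) Initial Cluster Simplification: no change — [hilkigiwi]
  (2) Velar Palatalization: [hilkigiwi] → [hilsiziwi]
  (3) Pre-Liquid Lowering: [hilsiziwi] → [helsiziwi]
  (4) Initial Consonant Epenthesis: no change — [helsiziwi]
/ulifyaw/:
  (1) Initial Cluster Simplification: no change — [ulifyaw]
  (2) Velar Palatalization: no change — [ulifyaw]
  (3) Pre-Liquid Lowering: [ulifyaw] → [olifyaw]
  (4) Initial Consonant Epenthesis: [olifyaw] → [tolifyaw]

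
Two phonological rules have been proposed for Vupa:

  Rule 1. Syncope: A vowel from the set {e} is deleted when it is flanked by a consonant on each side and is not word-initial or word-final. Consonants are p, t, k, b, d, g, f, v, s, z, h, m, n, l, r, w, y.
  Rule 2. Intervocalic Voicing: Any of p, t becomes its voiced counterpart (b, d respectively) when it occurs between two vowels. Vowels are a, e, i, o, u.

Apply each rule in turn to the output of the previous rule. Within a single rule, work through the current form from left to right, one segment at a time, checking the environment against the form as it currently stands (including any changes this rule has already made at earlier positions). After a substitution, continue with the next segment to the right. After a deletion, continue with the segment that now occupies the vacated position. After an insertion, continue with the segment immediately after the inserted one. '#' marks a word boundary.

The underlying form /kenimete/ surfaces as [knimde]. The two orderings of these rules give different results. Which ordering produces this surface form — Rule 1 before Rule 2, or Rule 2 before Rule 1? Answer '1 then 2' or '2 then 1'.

2 then 1

Order 1 then 2:
  1 Syncope: [kenimete] → [knimte]
  2 Intervocalic Voicing: no change — [knimte]
  result: [knimte]
Order 2 then 1:
  2 Intervocalic Voicing: [kenimete] → [kenimede]
  1 Syncope: [kenimede] → [knimde]
  result: [knimde]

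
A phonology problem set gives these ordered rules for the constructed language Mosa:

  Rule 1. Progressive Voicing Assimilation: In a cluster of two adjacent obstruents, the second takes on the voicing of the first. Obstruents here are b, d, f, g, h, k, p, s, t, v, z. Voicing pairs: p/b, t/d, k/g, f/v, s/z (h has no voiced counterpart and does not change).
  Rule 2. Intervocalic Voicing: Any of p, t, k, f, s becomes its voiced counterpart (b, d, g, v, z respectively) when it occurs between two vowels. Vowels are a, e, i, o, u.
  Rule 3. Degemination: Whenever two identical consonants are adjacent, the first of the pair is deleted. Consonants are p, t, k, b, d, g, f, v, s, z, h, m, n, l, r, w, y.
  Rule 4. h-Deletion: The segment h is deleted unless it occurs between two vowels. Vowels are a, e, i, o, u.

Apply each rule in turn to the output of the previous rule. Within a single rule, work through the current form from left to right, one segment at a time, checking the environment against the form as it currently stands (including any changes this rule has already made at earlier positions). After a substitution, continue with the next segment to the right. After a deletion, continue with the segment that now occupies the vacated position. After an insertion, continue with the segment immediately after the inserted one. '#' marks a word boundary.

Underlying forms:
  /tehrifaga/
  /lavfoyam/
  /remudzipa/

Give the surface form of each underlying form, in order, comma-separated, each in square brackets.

/tehrifaga/:
  Rule 1 Progressive Voicing Assimilation: no change — [tehrifaga]
  Rule 2 Intervocalic Voicing: [tehrifaga] → [tehrivaga]
  Rule 3 Degemination: no change — [tehrivaga]
  Rule 4 h-Deletion: [tehrivaga] → [terivaga]
/lavfoyam/:
  Rule 1 Progressive Voicing Assimilation: [lavfoyam] → [lavvoyam]
  Rule 2 Intervocalic Voicing: no change — [lavvoyam]
  Rule 3 Degemination: [lavvoyam] → [lavoyam]
  Rule 4 h-Deletion: no change — [lavoyam]
/remudzipa/:
  Rule 1 Progressive Voicing Assimilation: no change — [remudzipa]
  Rule 2 Intervocalic Voicing: [remudzipa] → [remudziba]
  Rule 3 Degemination: no change — [remudziba]
  Rule 4 h-Deletion: no change — [remudziba]

[terivaga], [lavoyam], [remudziba]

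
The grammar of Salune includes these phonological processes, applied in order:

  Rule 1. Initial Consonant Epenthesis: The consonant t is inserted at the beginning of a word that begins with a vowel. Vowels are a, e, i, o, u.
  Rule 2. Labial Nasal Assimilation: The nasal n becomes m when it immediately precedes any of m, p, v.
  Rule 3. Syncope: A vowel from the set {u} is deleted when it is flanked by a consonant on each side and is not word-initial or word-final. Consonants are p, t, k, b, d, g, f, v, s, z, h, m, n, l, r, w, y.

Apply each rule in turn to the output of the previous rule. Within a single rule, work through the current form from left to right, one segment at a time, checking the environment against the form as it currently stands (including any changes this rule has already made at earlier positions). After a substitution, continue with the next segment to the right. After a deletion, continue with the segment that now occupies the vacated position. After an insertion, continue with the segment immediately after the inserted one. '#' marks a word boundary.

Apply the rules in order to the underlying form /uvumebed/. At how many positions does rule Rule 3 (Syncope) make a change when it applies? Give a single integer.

2

Rule 1 Initial Consonant Epenthesis: [uvumebed] → [tuvumebed]
Rule 2 Labial Nasal Assimilation: no change — [tuvumebed]
Rule 3 Syncope: [tuvumebed] → [tvmebed]
Rule Rule 3 changed 2 position(s).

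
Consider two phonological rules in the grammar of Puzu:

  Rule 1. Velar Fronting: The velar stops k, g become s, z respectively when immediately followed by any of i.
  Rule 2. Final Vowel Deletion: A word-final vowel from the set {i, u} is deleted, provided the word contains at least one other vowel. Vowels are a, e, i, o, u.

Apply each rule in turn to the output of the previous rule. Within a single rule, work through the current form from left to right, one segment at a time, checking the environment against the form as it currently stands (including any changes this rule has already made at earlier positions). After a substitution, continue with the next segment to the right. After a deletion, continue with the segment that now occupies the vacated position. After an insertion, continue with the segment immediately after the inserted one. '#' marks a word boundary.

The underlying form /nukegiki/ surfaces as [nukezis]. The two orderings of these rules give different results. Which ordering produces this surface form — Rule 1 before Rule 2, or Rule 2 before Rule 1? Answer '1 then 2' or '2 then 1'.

Order 1 then 2:
  1 Velar Fronting: [nukegiki] → [nukezisi]
  2 Final Vowel Deletion: [nukezisi] → [nukezis]
  result: [nukezis]
Order 2 then 1:
  2 Final Vowel Deletion: [nukegiki] → [nukegik]
  1 Velar Fronting: [nukegik] → [nukezik]
  result: [nukezik]

1 then 2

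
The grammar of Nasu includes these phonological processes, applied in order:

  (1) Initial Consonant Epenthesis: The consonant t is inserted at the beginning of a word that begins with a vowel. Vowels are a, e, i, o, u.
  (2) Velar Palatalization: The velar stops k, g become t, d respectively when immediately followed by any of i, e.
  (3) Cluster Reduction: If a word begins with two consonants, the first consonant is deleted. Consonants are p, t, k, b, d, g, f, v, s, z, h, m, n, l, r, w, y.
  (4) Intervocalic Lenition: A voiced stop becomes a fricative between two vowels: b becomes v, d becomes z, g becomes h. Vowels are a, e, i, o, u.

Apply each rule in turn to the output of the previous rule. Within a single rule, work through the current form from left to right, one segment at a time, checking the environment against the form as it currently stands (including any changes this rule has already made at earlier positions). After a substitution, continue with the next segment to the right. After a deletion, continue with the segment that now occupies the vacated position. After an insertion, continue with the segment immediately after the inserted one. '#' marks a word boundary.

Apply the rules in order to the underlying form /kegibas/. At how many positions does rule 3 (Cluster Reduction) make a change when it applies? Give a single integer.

0

(1) Initial Consonant Epenthesis: no change — [kegibas]
(2) Velar Palatalization: [kegibas] → [tedibas]
(3) Cluster Reduction: no change — [tedibas]
(4) Intervocalic Lenition: [tedibas] → [tezivas]
Rule 3 changed 0 position(s).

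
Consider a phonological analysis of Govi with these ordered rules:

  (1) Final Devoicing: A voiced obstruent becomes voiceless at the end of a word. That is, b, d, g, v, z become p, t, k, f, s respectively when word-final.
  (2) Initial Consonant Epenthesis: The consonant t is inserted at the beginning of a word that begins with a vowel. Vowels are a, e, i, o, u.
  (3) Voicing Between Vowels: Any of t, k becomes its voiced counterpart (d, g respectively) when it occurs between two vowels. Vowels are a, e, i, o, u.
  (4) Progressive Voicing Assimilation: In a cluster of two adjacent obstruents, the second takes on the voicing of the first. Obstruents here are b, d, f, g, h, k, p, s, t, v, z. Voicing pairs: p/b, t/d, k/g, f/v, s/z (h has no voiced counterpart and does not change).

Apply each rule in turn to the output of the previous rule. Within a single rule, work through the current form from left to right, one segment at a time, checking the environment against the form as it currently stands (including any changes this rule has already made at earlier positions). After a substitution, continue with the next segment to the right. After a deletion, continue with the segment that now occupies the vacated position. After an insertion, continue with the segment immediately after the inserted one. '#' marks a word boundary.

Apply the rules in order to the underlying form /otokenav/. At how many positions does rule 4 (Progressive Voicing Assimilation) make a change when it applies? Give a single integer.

(1) Final Devoicing: [otokenav] → [otokenaf]
(2) Initial Consonant Epenthesis: [otokenaf] → [totokenaf]
(3) Voicing Between Vowels: [totokenaf] → [todogenaf]
(4) Progressive Voicing Assimilation: no change — [todogenaf]
Rule 4 changed 0 position(s).

0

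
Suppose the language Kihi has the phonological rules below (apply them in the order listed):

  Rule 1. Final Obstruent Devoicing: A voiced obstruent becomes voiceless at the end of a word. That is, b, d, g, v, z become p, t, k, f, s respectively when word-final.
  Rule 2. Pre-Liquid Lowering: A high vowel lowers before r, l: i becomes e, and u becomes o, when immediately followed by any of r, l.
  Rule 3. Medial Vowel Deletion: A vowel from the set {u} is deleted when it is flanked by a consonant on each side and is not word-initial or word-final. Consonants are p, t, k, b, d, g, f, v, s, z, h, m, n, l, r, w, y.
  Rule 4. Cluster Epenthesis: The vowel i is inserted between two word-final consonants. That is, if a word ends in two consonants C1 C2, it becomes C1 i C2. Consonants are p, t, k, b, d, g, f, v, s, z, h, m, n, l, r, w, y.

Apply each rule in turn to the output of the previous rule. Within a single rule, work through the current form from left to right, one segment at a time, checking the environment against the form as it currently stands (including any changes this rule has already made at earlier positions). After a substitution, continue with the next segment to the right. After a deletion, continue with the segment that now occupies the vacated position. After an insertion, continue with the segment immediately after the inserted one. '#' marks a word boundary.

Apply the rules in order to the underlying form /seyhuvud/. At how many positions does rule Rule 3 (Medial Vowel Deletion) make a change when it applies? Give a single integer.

Rule 1 Final Obstruent Devoicing: [seyhuvud] → [seyhuvut]
Rule 2 Pre-Liquid Lowering: no change — [seyhuvut]
Rule 3 Medial Vowel Deletion: [seyhuvut] → [seyhvt]
Rule 4 Cluster Epenthesis: [seyhvt] → [seyhvit]
Rule Rule 3 changed 2 position(s).

2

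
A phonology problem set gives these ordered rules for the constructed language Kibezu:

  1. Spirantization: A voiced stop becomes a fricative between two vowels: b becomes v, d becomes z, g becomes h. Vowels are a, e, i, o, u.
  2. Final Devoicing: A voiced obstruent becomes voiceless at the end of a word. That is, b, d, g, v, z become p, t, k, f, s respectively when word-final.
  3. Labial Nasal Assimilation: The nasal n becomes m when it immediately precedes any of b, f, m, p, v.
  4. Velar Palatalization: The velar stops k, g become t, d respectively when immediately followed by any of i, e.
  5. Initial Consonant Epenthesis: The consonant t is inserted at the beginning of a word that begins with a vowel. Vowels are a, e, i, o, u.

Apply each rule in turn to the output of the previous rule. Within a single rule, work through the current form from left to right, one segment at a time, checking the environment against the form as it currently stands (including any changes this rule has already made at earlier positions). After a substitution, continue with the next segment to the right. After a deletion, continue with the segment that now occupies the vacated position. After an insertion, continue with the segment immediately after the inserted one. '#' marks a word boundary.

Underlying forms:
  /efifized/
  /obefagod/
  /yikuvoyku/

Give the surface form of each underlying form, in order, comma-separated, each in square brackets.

[tefifizet], [tovefahot], [yikuvoyku]

/efifized/:
  1 Spirantization: no change — [efifized]
  2 Final Devoicing: [efifized] → [efifizet]
  3 Labial Nasal Assimilation: no change — [efifizet]
  4 Velar Palatalization: no change — [efifizet]
  5 Initial Consonant Epenthesis: [efifizet] → [tefifizet]
/obefagod/:
  1 Spirantization: [obefagod] → [ovefahod]
  2 Final Devoicing: [ovefahod] → [ovefahot]
  3 Labial Nasal Assimilation: no change — [ovefahot]
  4 Velar Palatalization: no change — [ovefahot]
  5 Initial Consonant Epenthesis: [ovefahot] → [tovefahot]
/yikuvoyku/:
  1 Spirantization: no change — [yikuvoyku]
  2 Final Devoicing: no change — [yikuvoyku]
  3 Labial Nasal Assimilation: no change — [yikuvoyku]
  4 Velar Palatalization: no change — [yikuvoyku]
  5 Initial Consonant Epenthesis: no change — [yikuvoyku]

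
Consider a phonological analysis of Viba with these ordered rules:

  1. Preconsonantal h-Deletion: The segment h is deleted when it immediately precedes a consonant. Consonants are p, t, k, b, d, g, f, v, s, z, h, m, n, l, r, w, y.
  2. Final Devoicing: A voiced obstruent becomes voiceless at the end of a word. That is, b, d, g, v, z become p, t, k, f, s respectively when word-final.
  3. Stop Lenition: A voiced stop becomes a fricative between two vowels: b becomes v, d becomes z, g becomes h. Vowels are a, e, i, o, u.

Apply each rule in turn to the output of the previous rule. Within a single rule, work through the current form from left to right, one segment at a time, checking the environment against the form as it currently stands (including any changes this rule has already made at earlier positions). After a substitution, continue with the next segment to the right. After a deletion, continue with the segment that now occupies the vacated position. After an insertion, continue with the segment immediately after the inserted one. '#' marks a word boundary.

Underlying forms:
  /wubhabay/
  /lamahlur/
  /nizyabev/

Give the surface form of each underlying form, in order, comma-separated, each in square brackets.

[wubhavay], [lamalur], [nizyavef]

/wubhabay/:
  1 Preconsonantal h-Deletion: no change — [wubhabay]
  2 Final Devoicing: no change — [wubhabay]
  3 Stop Lenition: [wubhabay] → [wubhavay]
/lamahlur/:
  1 Preconsonantal h-Deletion: [lamahlur] → [lamalur]
  2 Final Devoicing: no change — [lamalur]
  3 Stop Lenition: no change — [lamalur]
/nizyabev/:
  1 Preconsonantal h-Deletion: no change — [nizyabev]
  2 Final Devoicing: [nizyabev] → [nizyabef]
  3 Stop Lenition: [nizyabef] → [nizyavef]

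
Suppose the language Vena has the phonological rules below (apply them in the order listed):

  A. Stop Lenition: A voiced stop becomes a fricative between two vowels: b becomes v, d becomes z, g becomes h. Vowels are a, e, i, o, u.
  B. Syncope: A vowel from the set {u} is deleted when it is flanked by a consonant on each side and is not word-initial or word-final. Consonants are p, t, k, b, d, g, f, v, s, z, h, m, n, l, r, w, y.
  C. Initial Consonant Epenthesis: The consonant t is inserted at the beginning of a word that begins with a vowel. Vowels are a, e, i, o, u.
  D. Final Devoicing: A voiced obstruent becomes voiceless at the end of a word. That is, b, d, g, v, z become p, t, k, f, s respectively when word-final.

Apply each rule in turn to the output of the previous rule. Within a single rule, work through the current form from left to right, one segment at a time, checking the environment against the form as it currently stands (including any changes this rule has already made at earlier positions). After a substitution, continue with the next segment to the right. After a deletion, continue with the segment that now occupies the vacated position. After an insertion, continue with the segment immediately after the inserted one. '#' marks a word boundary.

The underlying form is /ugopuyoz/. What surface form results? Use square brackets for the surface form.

A Stop Lenition: [ugopuyoz] → [uhopuyoz]
B Syncope: [uhopuyoz] → [uhopyoz]
C Initial Consonant Epenthesis: [uhopyoz] → [tuhopyoz]
D Final Devoicing: [tuhopyoz] → [tuhopyos]

[tuhopyos]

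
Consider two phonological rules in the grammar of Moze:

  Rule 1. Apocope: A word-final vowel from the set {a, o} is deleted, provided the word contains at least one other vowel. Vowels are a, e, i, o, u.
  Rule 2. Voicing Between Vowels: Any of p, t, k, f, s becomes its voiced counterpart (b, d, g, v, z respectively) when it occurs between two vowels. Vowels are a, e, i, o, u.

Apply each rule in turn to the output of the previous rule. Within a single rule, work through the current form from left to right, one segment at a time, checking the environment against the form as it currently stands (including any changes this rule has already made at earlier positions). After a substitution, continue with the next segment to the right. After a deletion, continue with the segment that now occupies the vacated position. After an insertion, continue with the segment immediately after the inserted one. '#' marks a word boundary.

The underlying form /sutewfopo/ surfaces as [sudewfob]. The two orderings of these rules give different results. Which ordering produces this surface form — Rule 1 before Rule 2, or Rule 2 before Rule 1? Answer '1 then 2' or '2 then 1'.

Order 1 then 2:
  1 Apocope: [sutewfopo] → [sutewfop]
  2 Voicing Between Vowels: [sutewfop] → [sudewfop]
  result: [sudewfop]
Order 2 then 1:
  2 Voicing Between Vowels: [sutewfopo] → [sudewfobo]
  1 Apocope: [sudewfobo] → [sudewfob]
  result: [sudewfob]

2 then 1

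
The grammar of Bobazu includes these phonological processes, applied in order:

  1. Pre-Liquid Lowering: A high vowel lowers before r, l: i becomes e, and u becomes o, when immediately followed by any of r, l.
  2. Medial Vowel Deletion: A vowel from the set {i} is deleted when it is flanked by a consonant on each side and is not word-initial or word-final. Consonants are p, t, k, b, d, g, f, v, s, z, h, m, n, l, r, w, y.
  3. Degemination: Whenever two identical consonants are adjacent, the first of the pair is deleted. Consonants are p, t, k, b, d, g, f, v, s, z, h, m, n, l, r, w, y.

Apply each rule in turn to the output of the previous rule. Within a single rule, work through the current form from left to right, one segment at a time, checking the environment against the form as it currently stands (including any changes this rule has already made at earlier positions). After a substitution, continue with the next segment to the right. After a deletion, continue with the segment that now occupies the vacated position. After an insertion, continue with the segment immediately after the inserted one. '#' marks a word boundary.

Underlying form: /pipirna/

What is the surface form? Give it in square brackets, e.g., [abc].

[perna]

1 Pre-Liquid Lowering: [pipirna] → [piperna]
2 Medial Vowel Deletion: [piperna] → [pperna]
3 Degemination: [pperna] → [perna]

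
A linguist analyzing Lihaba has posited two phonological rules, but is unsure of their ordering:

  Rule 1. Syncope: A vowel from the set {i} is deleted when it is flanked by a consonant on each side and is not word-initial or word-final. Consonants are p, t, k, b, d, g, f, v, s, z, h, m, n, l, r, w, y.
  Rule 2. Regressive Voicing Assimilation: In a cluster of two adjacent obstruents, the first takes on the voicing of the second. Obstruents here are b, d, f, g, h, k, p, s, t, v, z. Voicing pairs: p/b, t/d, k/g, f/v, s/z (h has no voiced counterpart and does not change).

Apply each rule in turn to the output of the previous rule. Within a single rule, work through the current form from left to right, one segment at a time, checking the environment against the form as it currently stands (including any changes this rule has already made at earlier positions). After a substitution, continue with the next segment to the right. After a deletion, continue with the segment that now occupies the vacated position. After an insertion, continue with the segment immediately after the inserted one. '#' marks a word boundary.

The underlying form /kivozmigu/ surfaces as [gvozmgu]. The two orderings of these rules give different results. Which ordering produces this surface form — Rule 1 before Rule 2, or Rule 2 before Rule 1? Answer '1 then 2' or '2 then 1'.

1 then 2

Order 1 then 2:
  1 Syncope: [kivozmigu] → [kvozmgu]
  2 Regressive Voicing Assimilation: [kvozmgu] → [gvozmgu]
  result: [gvozmgu]
Order 2 then 1:
  2 Regressive Voicing Assimilation: no change — [kivozmigu]
  1 Syncope: [kivozmigu] → [kvozmgu]
  result: [kvozmgu]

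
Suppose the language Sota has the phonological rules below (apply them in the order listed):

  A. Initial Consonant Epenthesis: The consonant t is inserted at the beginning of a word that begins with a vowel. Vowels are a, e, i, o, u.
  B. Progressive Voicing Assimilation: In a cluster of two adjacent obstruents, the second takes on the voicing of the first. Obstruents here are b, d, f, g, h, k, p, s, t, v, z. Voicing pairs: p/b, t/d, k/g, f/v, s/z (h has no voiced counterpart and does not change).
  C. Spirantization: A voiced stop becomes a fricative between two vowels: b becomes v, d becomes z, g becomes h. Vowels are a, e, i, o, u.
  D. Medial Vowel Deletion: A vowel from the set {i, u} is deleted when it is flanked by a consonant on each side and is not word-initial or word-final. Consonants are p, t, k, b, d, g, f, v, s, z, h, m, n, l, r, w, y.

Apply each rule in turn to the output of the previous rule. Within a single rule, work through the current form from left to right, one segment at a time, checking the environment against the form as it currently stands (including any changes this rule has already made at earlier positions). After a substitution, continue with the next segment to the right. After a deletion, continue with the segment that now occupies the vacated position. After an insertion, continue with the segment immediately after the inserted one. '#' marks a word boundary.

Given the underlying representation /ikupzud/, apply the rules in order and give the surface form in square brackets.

A Initial Consonant Epenthesis: [ikupzud] → [tikupzud]
B Progressive Voicing Assimilation: [tikupzud] → [tikupsud]
C Spirantization: no change — [tikupsud]
D Medial Vowel Deletion: [tikupsud] → [tkpsd]

[tkpsd]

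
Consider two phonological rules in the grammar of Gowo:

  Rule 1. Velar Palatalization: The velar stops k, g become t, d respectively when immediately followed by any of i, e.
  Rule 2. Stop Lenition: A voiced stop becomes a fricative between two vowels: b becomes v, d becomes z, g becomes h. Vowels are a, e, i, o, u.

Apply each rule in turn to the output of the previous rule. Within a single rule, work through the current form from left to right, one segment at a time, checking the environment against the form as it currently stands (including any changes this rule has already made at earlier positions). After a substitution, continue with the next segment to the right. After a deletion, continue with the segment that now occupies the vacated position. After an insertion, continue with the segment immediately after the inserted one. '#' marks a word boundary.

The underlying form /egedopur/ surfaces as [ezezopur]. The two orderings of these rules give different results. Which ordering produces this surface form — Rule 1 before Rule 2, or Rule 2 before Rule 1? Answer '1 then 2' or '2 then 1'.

1 then 2

Order 1 then 2:
  1 Velar Palatalization: [egedopur] → [ededopur]
  2 Stop Lenition: [ededopur] → [ezezopur]
  result: [ezezopur]
Order 2 then 1:
  2 Stop Lenition: [egedopur] → [ehezopur]
  1 Velar Palatalization: no change — [ehezopur]
  result: [ehezopur]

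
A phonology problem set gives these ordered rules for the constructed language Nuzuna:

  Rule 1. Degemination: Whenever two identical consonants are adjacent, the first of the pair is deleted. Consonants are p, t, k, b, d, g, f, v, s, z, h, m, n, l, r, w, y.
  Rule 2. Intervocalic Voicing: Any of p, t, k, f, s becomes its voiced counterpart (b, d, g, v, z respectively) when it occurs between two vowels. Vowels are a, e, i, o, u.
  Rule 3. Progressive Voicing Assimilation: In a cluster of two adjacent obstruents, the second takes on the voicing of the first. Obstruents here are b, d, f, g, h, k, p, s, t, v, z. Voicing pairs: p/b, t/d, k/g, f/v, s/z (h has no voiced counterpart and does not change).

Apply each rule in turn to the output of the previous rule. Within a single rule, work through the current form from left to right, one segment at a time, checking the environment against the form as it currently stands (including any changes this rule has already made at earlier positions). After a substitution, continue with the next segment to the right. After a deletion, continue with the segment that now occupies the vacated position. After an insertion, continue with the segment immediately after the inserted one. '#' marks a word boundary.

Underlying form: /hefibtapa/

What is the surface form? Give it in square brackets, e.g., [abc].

[hevibdaba]

Rule 1 Degemination: no change — [hefibtapa]
Rule 2 Intervocalic Voicing: [hefibtapa] → [hevibtaba]
Rule 3 Progressive Voicing Assimilation: [hevibtaba] → [hevibdaba]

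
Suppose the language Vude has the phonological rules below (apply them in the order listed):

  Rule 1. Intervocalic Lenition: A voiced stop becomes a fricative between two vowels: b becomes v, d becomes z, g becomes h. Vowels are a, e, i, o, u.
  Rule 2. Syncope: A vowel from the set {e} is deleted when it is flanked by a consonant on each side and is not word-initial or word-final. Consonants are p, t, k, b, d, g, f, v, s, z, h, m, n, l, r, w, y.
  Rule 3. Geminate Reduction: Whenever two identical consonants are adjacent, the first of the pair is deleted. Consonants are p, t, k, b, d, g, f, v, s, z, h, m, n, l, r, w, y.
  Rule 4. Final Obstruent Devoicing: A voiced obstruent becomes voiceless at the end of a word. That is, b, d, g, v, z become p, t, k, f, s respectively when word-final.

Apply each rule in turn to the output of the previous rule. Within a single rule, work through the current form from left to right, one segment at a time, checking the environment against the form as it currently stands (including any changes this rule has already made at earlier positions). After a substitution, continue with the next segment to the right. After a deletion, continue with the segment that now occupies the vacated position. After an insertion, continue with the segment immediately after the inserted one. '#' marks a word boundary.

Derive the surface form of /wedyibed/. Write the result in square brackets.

Rule 1 Intervocalic Lenition: [wedyibed] → [wedyived]
Rule 2 Syncope: [wedyived] → [wdyivd]
Rule 3 Geminate Reduction: no change — [wdyivd]
Rule 4 Final Obstruent Devoicing: [wdyivd] → [wdyivt]

[wdyivt]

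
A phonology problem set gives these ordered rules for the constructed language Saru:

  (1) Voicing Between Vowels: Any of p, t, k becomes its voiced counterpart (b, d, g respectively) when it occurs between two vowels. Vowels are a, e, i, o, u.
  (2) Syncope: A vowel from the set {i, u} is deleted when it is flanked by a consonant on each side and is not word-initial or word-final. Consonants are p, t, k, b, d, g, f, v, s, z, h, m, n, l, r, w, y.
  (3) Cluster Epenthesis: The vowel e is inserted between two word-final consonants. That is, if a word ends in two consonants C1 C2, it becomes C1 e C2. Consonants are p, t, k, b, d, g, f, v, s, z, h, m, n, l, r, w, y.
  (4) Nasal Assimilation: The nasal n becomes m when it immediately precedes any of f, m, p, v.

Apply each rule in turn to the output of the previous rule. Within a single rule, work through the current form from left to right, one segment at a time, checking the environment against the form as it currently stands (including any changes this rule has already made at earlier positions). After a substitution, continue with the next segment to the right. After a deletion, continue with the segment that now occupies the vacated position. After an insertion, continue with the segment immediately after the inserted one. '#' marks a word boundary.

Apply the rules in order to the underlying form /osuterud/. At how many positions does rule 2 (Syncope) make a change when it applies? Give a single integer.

2

(1) Voicing Between Vowels: [osuterud] → [osuderud]
(2) Syncope: [osuderud] → [osderd]
(3) Cluster Epenthesis: [osderd] → [osdered]
(4) Nasal Assimilation: no change — [osdered]
Rule 2 changed 2 position(s).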